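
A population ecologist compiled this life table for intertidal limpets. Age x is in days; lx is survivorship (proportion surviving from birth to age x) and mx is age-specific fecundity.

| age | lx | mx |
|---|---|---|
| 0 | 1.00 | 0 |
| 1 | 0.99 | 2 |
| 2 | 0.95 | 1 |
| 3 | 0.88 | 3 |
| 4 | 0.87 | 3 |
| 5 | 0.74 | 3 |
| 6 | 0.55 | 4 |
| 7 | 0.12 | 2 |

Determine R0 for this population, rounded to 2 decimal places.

12.84

lx·mx by age: 0, 1.98, 0.95, 2.64, 2.61, 2.22, 2.2, 0.24
R0 = Σ lx·mx = 12.84 → 12.84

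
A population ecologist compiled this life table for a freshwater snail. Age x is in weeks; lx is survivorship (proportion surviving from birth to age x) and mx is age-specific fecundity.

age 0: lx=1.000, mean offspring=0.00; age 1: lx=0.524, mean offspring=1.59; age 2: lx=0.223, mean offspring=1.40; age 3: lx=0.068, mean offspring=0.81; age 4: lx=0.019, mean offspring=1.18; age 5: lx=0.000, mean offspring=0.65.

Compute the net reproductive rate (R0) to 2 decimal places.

1.22

lx·mx by age: 0, 0.83316, 0.3122, 0.05508, 0.02242, 0
R0 = Σ lx·mx = 1.22286 → 1.22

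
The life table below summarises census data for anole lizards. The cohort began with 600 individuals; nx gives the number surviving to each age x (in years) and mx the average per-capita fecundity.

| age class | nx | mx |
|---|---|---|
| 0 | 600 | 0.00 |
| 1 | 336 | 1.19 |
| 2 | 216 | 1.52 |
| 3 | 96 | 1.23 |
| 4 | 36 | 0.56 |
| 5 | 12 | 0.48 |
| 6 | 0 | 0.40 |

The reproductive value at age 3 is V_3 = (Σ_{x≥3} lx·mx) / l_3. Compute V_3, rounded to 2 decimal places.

1.50

lx = nx/n0 = nx/600: 1, 0.56, 0.36, 0.16, 0.06, 0.02, 0
lx·mx for x ≥ 3: 0.1968, 0.0336, 0.0096, 0 → sum = 0.24
V_3 = 0.24 / l_3 = 0.24 / 0.16 = 1.5 → 1.50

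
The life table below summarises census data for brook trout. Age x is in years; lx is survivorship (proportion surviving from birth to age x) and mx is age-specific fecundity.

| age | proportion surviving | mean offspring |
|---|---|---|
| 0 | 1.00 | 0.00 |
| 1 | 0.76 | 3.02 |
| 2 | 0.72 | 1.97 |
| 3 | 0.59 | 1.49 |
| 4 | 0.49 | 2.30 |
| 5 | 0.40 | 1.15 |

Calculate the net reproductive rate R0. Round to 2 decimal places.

lx·mx by age: 0, 2.2952, 1.4184, 0.8791, 1.127, 0.46
R0 = Σ lx·mx = 6.1797 → 6.18

6.18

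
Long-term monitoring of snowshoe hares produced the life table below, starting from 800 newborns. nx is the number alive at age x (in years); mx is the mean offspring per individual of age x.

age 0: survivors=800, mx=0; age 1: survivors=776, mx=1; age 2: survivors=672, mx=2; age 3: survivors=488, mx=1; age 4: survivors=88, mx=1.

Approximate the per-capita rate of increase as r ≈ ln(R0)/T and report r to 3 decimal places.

lx = nx/n0 = nx/800: 1, 0.97, 0.84, 0.61, 0.11
R0 = Σ lx·mx = 0 + 0.97 + 1.68 + 0.61 + 0.11 = 3.37
Σ x·lx·mx = 6.6; T = 6.6/3.37 = 1.95846…
r ≈ ln(R0)/T = ln(3.37)/1.95846… = 0.62034… → 0.620

0.620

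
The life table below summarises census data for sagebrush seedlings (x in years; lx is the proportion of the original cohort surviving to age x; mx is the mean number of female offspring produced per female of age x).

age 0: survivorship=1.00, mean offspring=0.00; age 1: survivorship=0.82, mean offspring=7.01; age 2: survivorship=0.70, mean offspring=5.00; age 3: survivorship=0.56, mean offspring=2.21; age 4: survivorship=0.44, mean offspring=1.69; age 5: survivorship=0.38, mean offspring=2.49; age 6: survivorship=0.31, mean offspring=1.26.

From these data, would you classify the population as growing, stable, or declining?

growing

R0 = Σ lx·mx = 0 + 5.7482 + 3.5 + 1.2376 + 0.7436 + 0.9462 + 0.3906 = 12.5662
R0 > 1, so the population is growing.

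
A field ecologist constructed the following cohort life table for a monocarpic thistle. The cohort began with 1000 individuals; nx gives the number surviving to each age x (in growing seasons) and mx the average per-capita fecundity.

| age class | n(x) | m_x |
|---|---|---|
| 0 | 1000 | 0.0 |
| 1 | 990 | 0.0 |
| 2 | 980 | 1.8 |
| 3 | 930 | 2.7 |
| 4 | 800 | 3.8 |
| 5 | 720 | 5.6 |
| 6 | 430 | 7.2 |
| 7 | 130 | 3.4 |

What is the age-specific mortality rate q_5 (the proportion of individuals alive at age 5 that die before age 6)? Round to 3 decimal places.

lx = nx/n0 = nx/1000: 1, 0.99, 0.98, 0.93, 0.8, 0.72, 0.43, 0.13
q_5 = (l_5 − l_6) / l_5 = (0.72 − 0.43) / 0.72
     = 0.29 / 0.72 = 0.402778… → 0.403

0.403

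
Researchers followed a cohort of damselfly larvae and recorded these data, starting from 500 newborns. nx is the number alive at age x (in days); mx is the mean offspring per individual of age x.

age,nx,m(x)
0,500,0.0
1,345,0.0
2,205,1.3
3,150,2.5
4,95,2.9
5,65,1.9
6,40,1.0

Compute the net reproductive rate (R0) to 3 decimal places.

2.161

lx = nx/n0 = nx/500: 1, 0.69, 0.41, 0.3, 0.19, 0.13, 0.08
lx·mx by age: 0, 0, 0.533, 0.75, 0.551, 0.247, 0.08
R0 = Σ lx·mx = 2.161 → 2.161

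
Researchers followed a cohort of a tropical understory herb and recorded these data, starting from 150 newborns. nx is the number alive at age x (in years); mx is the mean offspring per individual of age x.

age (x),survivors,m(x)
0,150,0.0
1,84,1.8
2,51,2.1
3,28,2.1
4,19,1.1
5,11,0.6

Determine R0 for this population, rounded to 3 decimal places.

2.297

lx = nx/n0 = nx/150: 1, 0.56, 0.34, 0.18667…, 0.12667…, 0.07333…
lx·mx by age: 0, 1.008, 0.714, 0.392…, 0.139333…, 0.044…
R0 = Σ lx·mx = 2.297333… → 2.297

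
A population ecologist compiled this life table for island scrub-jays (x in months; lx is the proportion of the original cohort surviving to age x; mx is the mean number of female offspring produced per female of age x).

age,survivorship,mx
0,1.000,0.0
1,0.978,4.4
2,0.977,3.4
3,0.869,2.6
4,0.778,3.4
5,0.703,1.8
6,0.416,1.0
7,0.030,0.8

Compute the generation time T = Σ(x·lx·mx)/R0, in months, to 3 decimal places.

lx·mx: 0, 4.3032, 3.3218, 2.2594, 2.6452, 1.2654, 0.416, 0.024 → R0 = 14.235
x·lx·mx: 0, 4.3032, 6.6436, 6.7782, 10.5808, 6.327, 2.496, 0.168 → Σ = 37.2968
T = 37.2968 / 14.235 = 2.620077… → 2.620

2.620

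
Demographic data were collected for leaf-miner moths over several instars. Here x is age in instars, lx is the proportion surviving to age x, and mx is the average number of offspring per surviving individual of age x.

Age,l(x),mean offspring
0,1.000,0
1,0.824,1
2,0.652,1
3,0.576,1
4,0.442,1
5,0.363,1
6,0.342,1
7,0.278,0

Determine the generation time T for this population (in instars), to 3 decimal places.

2.967

lx·mx: 0, 0.824, 0.652, 0.576, 0.442, 0.363, 0.342, 0 → R0 = 3.199
x·lx·mx: 0, 0.824, 1.304, 1.728, 1.768, 1.815, 2.052, 0 → Σ = 9.491
T = 9.491 / 3.199 = 2.966865… → 2.967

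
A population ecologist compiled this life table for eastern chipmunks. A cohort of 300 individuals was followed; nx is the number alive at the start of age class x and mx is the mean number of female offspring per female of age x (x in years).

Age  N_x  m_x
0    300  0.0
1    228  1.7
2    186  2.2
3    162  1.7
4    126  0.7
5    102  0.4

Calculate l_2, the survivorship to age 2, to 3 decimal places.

0.620

l_2 = n_2/n_0 = 186/300 = 0.62 → 0.620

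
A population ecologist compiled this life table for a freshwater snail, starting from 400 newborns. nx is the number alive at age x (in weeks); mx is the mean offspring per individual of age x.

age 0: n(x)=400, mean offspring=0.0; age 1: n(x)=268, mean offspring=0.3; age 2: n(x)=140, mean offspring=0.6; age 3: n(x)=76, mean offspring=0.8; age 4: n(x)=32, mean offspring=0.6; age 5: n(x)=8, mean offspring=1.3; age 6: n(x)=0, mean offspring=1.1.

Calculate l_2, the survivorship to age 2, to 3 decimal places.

l_2 = n_2/n_0 = 140/400 = 0.35 → 0.350

0.350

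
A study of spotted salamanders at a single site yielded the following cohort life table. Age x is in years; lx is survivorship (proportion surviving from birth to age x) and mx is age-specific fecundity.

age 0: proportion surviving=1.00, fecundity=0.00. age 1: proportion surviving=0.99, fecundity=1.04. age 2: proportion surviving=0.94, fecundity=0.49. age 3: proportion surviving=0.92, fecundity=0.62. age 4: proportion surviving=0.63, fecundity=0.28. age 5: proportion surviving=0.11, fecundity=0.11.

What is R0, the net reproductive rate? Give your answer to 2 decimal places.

2.25

lx·mx by age: 0, 1.0296, 0.4606, 0.5704, 0.1764, 0.0121
R0 = Σ lx·mx = 2.2491 → 2.25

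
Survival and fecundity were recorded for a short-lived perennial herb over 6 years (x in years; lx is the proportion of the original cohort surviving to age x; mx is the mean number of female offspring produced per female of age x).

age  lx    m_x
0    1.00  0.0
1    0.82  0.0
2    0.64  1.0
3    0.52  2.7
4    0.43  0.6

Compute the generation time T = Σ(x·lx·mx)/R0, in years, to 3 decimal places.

lx·mx: 0, 0, 0.64, 1.404, 0.258 → R0 = 2.302
x·lx·mx: 0, 0, 1.28, 4.212, 1.032 → Σ = 6.524
T = 6.524 / 2.302 = 2.834057… → 2.834

2.834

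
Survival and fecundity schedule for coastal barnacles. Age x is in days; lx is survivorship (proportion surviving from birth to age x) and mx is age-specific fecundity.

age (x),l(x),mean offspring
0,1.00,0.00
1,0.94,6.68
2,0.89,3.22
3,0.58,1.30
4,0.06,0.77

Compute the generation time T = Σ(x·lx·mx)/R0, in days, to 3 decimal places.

lx·mx: 0, 6.2792, 2.8658, 0.754, 0.0462 → R0 = 9.9452
x·lx·mx: 0, 6.2792, 5.7316, 2.262, 0.1848 → Σ = 14.4576
T = 14.4576 / 9.9452 = 1.453726… → 1.454

1.454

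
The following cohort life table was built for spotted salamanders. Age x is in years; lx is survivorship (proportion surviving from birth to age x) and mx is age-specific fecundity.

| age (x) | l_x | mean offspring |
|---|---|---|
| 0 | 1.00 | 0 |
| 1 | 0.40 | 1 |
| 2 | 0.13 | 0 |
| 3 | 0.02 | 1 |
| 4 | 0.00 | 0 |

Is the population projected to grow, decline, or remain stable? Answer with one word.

R0 = Σ lx·mx = 0 + 0.4 + 0 + 0.02 + 0 = 0.42
R0 < 1, so the population is declining.

declining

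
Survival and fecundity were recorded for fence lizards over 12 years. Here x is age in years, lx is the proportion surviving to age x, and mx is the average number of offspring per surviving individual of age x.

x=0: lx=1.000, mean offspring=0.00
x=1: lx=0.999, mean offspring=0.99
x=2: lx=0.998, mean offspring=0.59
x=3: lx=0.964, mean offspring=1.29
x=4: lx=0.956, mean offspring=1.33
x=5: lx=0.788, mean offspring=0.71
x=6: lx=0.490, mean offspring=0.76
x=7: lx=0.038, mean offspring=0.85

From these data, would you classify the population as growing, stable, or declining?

growing

R0 = Σ lx·mx = 0 + 0.98901 + 0.58882 + 1.24356 + 1.27148 + 0.55948 + 0.3724 + 0.0323 = 5.05705
R0 > 1, so the population is growing.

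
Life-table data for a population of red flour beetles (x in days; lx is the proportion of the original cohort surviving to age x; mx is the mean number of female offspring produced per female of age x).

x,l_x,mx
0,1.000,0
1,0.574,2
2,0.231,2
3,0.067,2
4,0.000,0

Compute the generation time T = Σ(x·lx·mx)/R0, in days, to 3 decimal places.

1.419

lx·mx: 0, 1.148, 0.462, 0.134, 0 → R0 = 1.744
x·lx·mx: 0, 1.148, 0.924, 0.402, 0 → Σ = 2.474
T = 2.474 / 1.744 = 1.418578… → 1.419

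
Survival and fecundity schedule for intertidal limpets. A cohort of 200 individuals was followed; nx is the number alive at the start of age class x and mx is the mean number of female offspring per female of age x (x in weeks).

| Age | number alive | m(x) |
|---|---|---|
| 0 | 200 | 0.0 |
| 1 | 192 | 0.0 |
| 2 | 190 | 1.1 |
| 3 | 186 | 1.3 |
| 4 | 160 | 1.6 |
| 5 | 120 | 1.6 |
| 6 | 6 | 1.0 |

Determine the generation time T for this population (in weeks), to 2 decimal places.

3.50

lx = nx/n0 = nx/200: 1, 0.96, 0.95, 0.93, 0.8, 0.6, 0.03
lx·mx: 0, 0, 1.045, 1.209, 1.28, 0.96, 0.03 → R0 = 4.524
x·lx·mx: 0, 0, 2.09, 3.627, 5.12, 4.8, 0.18 → Σ = 15.817
T = 15.817 / 4.524 = 3.496242… → 3.50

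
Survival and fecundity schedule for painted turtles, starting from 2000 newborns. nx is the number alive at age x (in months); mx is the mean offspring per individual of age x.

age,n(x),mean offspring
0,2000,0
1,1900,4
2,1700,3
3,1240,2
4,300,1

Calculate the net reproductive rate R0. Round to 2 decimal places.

lx = nx/n0 = nx/2000: 1, 0.95, 0.85, 0.62, 0.15
lx·mx by age: 0, 3.8, 2.55, 1.24, 0.15
R0 = Σ lx·mx = 7.74 → 7.74

7.74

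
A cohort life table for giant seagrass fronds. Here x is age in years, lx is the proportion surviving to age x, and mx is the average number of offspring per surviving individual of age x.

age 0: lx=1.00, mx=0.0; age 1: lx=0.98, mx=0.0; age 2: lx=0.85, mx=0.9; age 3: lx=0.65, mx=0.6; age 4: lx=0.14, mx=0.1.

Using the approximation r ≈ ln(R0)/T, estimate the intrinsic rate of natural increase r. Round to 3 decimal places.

0.066

R0 = Σ lx·mx = 0 + 0 + 0.765 + 0.39 + 0.014 = 1.169
Σ x·lx·mx = 2.756; T = 2.756/1.169 = 2.35757…
r ≈ ln(R0)/T = ln(1.169)/2.35757… = 0.06623… → 0.066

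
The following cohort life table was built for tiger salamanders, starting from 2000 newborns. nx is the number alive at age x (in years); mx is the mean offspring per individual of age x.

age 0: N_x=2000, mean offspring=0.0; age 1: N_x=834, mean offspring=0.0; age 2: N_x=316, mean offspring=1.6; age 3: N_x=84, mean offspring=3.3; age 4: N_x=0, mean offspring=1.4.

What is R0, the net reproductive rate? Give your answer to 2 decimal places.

0.39

lx = nx/n0 = nx/2000: 1, 0.417, 0.158, 0.042, 0
lx·mx by age: 0, 0, 0.2528, 0.1386, 0
R0 = Σ lx·mx = 0.3914 → 0.39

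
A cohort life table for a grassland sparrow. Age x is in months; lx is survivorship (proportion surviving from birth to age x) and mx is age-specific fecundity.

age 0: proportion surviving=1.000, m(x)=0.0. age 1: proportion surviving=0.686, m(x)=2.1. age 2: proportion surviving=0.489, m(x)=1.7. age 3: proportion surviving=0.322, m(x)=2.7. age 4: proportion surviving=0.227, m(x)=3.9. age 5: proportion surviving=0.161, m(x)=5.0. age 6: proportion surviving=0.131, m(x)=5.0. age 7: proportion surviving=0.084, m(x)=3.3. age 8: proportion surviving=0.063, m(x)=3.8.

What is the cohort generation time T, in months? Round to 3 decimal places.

3.509

lx·mx: 0, 1.4406, 0.8313, 0.8694, 0.8853, 0.805, 0.655, 0.2772, 0.2394 → R0 = 6.0032
x·lx·mx: 0, 1.4406, 1.6626, 2.6082, 3.5412, 4.025, 3.93, 1.9404, 1.9152 → Σ = 21.0632
T = 21.0632 / 6.0032 = 3.508662… → 3.509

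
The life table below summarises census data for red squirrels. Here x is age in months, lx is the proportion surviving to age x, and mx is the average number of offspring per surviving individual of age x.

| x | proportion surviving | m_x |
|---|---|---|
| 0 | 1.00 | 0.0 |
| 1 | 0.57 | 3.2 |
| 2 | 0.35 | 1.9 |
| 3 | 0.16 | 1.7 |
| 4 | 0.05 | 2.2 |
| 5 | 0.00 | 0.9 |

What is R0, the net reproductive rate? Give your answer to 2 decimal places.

2.87

lx·mx by age: 0, 1.824, 0.665, 0.272, 0.11, 0
R0 = Σ lx·mx = 2.871 → 2.87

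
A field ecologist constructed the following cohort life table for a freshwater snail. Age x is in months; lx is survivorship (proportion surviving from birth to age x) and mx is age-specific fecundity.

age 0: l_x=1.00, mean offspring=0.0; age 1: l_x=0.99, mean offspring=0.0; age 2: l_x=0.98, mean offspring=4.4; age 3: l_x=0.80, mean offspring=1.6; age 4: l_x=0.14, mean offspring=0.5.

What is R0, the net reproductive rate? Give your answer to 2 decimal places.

5.66

lx·mx by age: 0, 0, 4.312, 1.28, 0.07
R0 = Σ lx·mx = 5.662 → 5.66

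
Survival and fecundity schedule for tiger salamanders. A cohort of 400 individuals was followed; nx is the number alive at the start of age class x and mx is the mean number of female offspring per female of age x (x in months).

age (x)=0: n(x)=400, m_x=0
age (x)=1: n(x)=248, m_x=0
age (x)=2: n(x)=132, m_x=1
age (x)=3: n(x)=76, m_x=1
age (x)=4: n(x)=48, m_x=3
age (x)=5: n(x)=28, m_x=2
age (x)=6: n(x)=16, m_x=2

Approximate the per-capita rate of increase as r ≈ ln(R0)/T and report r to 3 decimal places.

0.027

lx = nx/n0 = nx/400: 1, 0.62, 0.33, 0.19, 0.12, 0.07, 0.04
R0 = Σ lx·mx = 0 + 0 + 0.33 + 0.19 + 0.36 + 0.14 + 0.08 = 1.1
Σ x·lx·mx = 3.85; T = 3.85/1.1 = 3.5
r ≈ ln(R0)/T = ln(1.1)/3.5 = 0.02723… → 0.027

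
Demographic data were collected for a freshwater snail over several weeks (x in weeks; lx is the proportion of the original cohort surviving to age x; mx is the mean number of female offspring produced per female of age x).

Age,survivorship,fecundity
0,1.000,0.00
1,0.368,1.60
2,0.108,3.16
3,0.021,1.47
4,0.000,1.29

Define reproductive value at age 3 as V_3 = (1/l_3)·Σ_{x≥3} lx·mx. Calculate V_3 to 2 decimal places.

lx·mx for x ≥ 3: 0.03087, 0 → sum = 0.03087
V_3 = 0.03087 / l_3 = 0.03087 / 0.021 = 1.47 → 1.47

1.47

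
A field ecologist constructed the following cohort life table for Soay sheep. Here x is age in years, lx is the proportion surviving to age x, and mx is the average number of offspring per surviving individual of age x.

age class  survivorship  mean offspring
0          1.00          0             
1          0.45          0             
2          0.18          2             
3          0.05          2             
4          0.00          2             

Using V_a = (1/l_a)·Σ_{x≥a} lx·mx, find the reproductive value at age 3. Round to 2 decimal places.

2.00

lx·mx for x ≥ 3: 0.1, 0 → sum = 0.1
V_3 = 0.1 / l_3 = 0.1 / 0.05 = 2 → 2.00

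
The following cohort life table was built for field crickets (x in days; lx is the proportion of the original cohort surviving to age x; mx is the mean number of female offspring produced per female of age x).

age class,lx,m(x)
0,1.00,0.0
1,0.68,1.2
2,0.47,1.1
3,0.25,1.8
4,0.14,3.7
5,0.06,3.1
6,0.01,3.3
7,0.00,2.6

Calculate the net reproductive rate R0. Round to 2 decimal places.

2.52

lx·mx by age: 0, 0.816, 0.517, 0.45, 0.518, 0.186, 0.033, 0
R0 = Σ lx·mx = 2.52 → 2.52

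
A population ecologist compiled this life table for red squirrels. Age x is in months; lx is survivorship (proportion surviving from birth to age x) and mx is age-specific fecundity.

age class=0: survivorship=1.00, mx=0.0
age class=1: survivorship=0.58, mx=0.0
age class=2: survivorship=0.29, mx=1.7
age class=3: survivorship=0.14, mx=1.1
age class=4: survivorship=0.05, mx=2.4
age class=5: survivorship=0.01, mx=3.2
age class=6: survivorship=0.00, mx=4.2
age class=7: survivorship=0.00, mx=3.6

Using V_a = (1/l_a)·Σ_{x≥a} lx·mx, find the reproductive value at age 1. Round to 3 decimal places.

lx·mx for x ≥ 1: 0, 0.493, 0.154, 0.12, 0.032, 0, 0 → sum = 0.799
V_1 = 0.799 / l_1 = 0.799 / 0.58 = 1.377586… → 1.378

1.378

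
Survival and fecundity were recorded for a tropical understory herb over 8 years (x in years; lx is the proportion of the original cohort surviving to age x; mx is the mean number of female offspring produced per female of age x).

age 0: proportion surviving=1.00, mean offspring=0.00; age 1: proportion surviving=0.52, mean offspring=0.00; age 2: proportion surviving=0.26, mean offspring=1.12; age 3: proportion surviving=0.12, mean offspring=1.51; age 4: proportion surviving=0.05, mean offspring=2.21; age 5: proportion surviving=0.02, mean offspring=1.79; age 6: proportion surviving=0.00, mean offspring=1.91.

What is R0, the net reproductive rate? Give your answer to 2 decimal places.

0.62

lx·mx by age: 0, 0, 0.2912, 0.1812, 0.1105, 0.0358, 0
R0 = Σ lx·mx = 0.6187 → 0.62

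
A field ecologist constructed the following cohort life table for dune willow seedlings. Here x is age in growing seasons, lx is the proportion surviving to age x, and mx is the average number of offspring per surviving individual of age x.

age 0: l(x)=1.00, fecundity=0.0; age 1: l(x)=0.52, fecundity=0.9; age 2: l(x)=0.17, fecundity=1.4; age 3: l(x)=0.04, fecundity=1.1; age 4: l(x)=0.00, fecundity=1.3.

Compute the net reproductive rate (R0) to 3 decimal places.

lx·mx by age: 0, 0.468, 0.238, 0.044, 0
R0 = Σ lx·mx = 0.75 → 0.750

0.750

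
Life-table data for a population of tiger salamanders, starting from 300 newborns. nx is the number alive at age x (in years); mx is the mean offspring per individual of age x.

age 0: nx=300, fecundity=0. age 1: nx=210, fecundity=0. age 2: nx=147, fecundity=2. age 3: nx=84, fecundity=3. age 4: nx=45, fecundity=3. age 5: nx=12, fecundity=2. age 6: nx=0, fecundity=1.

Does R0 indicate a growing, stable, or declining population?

lx = nx/n0 = nx/300: 1, 0.7, 0.49, 0.28, 0.15, 0.04, 0
R0 = Σ lx·mx = 0 + 0 + 0.98 + 0.84 + 0.45 + 0.08 + 0 = 2.35
R0 > 1, so the population is growing.

growing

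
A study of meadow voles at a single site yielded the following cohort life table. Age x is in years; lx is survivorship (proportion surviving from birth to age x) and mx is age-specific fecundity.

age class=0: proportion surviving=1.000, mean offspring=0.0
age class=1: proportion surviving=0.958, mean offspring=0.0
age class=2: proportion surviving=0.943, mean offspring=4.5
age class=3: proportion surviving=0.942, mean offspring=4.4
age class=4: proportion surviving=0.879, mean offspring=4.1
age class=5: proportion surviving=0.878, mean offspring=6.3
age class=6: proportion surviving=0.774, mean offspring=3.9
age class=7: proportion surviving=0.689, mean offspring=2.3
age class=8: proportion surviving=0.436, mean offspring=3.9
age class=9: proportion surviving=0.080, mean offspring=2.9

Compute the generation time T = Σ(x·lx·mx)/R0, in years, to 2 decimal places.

lx·mx: 0, 0, 4.2435, 4.1448, 3.6039, 5.5314, 3.0186, 1.5847, 1.7004, 0.232 → R0 = 24.0593
x·lx·mx: 0, 0, 8.487, 12.4344, 14.4156, 27.657, 18.1116, 11.0929, 13.6032, 2.088 → Σ = 107.8897
T = 107.8897 / 24.0593 = 4.484324… → 4.48

4.48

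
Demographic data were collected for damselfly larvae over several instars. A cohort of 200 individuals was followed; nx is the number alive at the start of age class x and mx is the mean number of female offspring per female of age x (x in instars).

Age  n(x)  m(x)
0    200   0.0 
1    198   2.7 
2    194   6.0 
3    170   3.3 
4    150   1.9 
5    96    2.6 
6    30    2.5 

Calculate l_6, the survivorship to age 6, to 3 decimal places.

l_6 = n_6/n_0 = 30/200 = 0.15 → 0.150

0.150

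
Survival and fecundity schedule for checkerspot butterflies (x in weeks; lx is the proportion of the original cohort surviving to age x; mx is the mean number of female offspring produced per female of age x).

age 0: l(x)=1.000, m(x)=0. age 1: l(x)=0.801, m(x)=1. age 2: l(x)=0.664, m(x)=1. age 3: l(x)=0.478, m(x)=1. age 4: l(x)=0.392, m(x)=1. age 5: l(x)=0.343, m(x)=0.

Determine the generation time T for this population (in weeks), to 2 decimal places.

lx·mx: 0, 0.801, 0.664, 0.478, 0.392, 0 → R0 = 2.335
x·lx·mx: 0, 0.801, 1.328, 1.434, 1.568, 0 → Σ = 5.131
T = 5.131 / 2.335 = 2.19743… → 2.20

2.20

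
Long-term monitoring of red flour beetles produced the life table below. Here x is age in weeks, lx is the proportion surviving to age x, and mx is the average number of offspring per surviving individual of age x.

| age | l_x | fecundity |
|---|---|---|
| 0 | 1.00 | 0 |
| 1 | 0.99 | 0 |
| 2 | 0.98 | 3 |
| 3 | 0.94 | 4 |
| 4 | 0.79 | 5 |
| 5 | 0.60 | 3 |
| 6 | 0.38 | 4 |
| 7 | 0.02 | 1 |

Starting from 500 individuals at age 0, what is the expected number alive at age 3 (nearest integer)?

Expected survivors = N0 · l_3 = 500 × 0.94 = 470 → 470

470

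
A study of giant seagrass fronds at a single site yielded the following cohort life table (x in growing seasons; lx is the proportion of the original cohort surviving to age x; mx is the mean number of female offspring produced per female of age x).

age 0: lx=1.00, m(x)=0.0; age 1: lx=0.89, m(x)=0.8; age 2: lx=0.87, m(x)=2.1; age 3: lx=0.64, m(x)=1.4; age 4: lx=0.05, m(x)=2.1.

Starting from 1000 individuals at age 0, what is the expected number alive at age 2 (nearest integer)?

Expected survivors = N0 · l_2 = 1000 × 0.87 = 870 → 870

870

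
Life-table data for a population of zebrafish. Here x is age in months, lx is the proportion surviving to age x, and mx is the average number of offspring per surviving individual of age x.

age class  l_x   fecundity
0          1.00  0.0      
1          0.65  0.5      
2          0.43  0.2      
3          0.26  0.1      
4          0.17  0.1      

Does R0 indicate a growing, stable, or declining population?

R0 = Σ lx·mx = 0 + 0.325 + 0.086 + 0.026 + 0.017 = 0.454
R0 < 1, so the population is declining.

declining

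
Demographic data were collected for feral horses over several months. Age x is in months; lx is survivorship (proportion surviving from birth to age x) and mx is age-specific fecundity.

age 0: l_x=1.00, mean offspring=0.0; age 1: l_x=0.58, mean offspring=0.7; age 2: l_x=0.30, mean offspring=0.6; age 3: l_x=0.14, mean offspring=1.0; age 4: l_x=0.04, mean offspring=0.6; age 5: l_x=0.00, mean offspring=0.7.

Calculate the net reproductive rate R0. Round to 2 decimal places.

lx·mx by age: 0, 0.406, 0.18, 0.14, 0.024, 0
R0 = Σ lx·mx = 0.75 → 0.75

0.75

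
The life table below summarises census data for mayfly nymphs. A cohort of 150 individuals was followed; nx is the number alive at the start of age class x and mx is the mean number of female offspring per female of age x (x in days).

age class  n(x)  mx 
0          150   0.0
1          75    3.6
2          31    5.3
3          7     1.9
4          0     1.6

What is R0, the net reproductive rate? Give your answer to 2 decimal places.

lx = nx/n0 = nx/150: 1, 0.5, 0.20667…, 0.04667…, 0
lx·mx by age: 0, 1.8, 1.095333…, 0.088667…, 0
R0 = Σ lx·mx = 2.984… → 2.98

2.98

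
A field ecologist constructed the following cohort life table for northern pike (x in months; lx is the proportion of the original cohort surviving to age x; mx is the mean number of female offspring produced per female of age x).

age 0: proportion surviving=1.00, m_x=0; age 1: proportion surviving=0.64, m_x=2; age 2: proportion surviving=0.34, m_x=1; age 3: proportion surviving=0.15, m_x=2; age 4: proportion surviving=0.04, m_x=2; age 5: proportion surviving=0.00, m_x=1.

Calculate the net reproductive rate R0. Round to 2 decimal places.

2.00

lx·mx by age: 0, 1.28, 0.34, 0.3, 0.08, 0
R0 = Σ lx·mx = 2 → 2.00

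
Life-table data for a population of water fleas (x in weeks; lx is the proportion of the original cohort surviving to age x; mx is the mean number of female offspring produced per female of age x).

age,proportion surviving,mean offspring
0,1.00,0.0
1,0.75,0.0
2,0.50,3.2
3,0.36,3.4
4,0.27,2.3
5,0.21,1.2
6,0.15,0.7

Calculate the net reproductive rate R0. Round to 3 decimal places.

lx·mx by age: 0, 0, 1.6, 1.224, 0.621, 0.252, 0.105
R0 = Σ lx·mx = 3.802 → 3.802

3.802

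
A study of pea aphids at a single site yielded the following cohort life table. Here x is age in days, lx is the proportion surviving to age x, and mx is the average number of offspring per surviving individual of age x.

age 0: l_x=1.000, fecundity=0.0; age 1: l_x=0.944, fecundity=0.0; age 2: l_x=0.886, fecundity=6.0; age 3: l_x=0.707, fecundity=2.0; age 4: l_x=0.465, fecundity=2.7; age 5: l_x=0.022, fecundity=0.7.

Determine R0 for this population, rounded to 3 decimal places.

lx·mx by age: 0, 0, 5.316, 1.414, 1.2555, 0.0154
R0 = Σ lx·mx = 8.0009 → 8.001

8.001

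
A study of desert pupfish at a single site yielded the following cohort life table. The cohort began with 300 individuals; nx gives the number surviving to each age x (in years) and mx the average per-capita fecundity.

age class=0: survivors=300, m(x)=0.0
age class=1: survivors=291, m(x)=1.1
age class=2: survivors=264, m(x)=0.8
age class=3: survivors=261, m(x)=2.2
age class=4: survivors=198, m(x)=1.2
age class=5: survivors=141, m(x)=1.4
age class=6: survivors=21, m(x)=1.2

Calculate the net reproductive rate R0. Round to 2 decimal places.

5.22

lx = nx/n0 = nx/300: 1, 0.97, 0.88, 0.87, 0.66, 0.47, 0.07
lx·mx by age: 0, 1.067, 0.704, 1.914, 0.792, 0.658, 0.084
R0 = Σ lx·mx = 5.219 → 5.22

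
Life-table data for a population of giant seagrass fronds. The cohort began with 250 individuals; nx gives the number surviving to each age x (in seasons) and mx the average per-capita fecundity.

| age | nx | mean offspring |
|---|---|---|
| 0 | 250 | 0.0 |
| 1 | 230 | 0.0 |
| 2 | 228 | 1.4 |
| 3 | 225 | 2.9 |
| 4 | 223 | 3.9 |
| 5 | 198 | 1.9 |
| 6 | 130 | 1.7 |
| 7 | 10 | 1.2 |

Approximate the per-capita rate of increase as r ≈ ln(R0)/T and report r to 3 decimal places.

0.597

lx = nx/n0 = nx/250: 1, 0.92, 0.912, 0.9, 0.892, 0.792, 0.52, 0.04
R0 = Σ lx·mx = 0 + 0 + 1.2768 + 2.61 + 3.4788 + 1.5048 + 0.884 + 0.048 = 9.8024
Σ x·lx·mx = 37.4628; T = 37.4628/9.8024 = 3.8218…
r ≈ ln(R0)/T = ln(9.8024)/3.8218… = 0.59727… → 0.597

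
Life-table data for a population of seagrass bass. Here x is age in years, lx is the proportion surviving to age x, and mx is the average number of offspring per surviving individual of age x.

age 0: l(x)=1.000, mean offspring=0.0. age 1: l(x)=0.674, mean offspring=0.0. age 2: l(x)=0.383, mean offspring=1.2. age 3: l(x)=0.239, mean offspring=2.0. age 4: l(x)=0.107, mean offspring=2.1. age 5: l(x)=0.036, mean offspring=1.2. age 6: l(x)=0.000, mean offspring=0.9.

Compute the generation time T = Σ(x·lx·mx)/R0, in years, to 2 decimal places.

lx·mx: 0, 0, 0.4596, 0.478, 0.2247, 0.0432, 0 → R0 = 1.2055
x·lx·mx: 0, 0, 0.9192, 1.434, 0.8988, 0.216, 0 → Σ = 3.468
T = 3.468 / 1.2055 = 2.876815… → 2.88

2.88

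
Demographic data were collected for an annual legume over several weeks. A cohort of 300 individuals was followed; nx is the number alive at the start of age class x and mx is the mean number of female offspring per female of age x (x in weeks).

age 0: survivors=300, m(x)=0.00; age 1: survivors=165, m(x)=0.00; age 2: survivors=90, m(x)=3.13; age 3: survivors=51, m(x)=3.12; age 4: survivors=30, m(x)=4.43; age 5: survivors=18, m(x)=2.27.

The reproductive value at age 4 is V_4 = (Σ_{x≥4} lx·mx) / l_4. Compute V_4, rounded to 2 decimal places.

lx = nx/n0 = nx/300: 1, 0.55, 0.3, 0.17, 0.1, 0.06
lx·mx for x ≥ 4: 0.443, 0.1362 → sum = 0.5792
V_4 = 0.5792 / l_4 = 0.5792 / 0.1 = 5.792 → 5.79

5.79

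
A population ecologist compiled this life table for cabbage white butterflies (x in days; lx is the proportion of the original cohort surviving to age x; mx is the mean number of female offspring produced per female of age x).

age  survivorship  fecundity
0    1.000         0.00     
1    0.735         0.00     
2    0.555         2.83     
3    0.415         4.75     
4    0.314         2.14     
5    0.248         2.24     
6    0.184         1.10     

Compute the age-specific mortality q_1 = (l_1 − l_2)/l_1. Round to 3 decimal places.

q_1 = (l_1 − l_2) / l_1 = (0.735 − 0.555) / 0.735
     = 0.18 / 0.735 = 0.244898… → 0.245

0.245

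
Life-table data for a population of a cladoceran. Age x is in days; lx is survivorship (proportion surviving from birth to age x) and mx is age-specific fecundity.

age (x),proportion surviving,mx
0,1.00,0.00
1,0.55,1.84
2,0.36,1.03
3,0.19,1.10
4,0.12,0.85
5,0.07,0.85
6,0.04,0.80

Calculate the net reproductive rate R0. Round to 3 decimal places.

lx·mx by age: 0, 1.012, 0.3708, 0.209, 0.102, 0.0595, 0.032
R0 = Σ lx·mx = 1.7853 → 1.785

1.785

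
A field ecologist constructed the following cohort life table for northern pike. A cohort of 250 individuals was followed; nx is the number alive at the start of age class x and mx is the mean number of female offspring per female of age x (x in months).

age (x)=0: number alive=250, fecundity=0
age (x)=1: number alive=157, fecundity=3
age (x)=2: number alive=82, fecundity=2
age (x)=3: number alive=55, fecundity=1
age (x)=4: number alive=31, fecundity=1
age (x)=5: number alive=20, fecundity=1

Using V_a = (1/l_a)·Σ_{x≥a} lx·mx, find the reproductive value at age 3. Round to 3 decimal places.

1.927

lx = nx/n0 = nx/250: 1, 0.628, 0.328, 0.22, 0.124, 0.08
lx·mx for x ≥ 3: 0.22, 0.124, 0.08 → sum = 0.424
V_3 = 0.424 / l_3 = 0.424 / 0.22 = 1.927273… → 1.927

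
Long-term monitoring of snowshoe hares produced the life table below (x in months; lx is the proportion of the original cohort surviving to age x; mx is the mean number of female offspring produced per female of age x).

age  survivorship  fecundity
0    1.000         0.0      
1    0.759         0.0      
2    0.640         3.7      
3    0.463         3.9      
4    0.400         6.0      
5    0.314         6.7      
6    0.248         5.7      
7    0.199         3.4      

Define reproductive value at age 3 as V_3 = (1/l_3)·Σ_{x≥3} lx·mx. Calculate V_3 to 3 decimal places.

18.142

lx·mx for x ≥ 3: 1.8057, 2.4, 2.1038, 1.4136, 0.6766 → sum = 8.3997
V_3 = 8.3997 / l_3 = 8.3997 / 0.463 = 18.141901… → 18.142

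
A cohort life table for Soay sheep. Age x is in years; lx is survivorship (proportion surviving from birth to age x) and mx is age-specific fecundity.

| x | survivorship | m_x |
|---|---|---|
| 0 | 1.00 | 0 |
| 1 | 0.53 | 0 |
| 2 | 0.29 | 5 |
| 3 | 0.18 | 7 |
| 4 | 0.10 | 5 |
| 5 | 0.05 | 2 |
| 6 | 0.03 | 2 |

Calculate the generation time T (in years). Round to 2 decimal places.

2.83

lx·mx: 0, 0, 1.45, 1.26, 0.5, 0.1, 0.06 → R0 = 3.37
x·lx·mx: 0, 0, 2.9, 3.78, 2, 0.5, 0.36 → Σ = 9.54
T = 9.54 / 3.37 = 2.830861… → 2.83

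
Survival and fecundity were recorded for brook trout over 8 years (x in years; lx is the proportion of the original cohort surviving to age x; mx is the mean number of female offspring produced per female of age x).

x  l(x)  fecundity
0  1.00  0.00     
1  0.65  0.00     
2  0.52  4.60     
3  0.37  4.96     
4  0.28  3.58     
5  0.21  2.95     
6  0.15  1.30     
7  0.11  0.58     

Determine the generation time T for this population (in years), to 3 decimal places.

3.113

lx·mx: 0, 0, 2.392, 1.8352, 1.0024, 0.6195, 0.195, 0.0638 → R0 = 6.1079
x·lx·mx: 0, 0, 4.784, 5.5056, 4.0096, 3.0975, 1.17, 0.4466 → Σ = 19.0133
T = 19.0133 / 6.1079 = 3.112903… → 3.113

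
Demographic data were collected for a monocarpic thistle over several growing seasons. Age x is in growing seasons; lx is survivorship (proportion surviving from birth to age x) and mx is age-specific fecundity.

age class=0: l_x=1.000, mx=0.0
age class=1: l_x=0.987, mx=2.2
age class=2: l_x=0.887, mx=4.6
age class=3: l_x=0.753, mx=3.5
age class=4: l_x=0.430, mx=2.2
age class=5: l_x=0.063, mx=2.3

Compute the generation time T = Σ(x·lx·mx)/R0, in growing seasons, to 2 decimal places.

2.28

lx·mx: 0, 2.1714, 4.0802, 2.6355, 0.946, 0.1449 → R0 = 9.978
x·lx·mx: 0, 2.1714, 8.1604, 7.9065, 3.784, 0.7245 → Σ = 22.7468
T = 22.7468 / 9.978 = 2.279695… → 2.28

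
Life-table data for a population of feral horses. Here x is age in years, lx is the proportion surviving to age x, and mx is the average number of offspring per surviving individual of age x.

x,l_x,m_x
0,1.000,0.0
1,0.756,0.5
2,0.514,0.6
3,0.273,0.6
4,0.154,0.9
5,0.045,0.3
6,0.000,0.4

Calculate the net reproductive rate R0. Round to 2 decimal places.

lx·mx by age: 0, 0.378, 0.3084, 0.1638, 0.1386, 0.0135, 0
R0 = Σ lx·mx = 1.0023 → 1.00

1.00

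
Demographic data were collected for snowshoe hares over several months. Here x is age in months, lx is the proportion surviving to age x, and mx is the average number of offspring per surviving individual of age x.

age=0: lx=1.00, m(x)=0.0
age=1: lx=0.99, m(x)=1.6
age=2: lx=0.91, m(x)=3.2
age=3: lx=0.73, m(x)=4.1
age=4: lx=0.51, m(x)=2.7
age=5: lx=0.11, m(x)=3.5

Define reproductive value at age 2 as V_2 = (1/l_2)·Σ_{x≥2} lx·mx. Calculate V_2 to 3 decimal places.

lx·mx for x ≥ 2: 2.912, 2.993, 1.377, 0.385 → sum = 7.667
V_2 = 7.667 / l_2 = 7.667 / 0.91 = 8.425275… → 8.425

8.425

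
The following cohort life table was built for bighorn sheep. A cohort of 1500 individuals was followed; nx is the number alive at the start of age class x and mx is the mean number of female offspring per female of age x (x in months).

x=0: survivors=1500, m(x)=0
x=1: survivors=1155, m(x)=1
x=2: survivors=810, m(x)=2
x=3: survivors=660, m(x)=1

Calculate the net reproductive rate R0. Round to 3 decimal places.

2.290

lx = nx/n0 = nx/1500: 1, 0.77, 0.54, 0.44
lx·mx by age: 0, 0.77, 1.08, 0.44
R0 = Σ lx·mx = 2.29 → 2.290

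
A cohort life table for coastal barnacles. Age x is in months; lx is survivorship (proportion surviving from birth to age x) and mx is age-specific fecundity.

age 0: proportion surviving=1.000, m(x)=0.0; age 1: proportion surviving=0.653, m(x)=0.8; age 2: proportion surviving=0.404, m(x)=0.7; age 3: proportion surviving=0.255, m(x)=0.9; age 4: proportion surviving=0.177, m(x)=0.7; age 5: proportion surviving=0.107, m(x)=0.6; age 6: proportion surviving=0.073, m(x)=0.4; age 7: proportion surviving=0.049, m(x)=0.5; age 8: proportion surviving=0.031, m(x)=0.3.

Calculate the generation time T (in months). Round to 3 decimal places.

2.344

lx·mx: 0, 0.5224, 0.2828, 0.2295, 0.1239, 0.0642, 0.0292, 0.0245, 0.0093 → R0 = 1.2858
x·lx·mx: 0, 0.5224, 0.5656, 0.6885, 0.4956, 0.321, 0.1752, 0.1715, 0.0744 → Σ = 3.0142
T = 3.0142 / 1.2858 = 2.344221… → 2.344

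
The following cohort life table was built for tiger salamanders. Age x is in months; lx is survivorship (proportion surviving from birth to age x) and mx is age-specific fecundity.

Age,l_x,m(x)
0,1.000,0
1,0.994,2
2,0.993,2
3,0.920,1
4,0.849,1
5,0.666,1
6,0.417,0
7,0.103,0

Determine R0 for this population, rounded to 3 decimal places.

6.409

lx·mx by age: 0, 1.988, 1.986, 0.92, 0.849, 0.666, 0, 0
R0 = Σ lx·mx = 6.409 → 6.409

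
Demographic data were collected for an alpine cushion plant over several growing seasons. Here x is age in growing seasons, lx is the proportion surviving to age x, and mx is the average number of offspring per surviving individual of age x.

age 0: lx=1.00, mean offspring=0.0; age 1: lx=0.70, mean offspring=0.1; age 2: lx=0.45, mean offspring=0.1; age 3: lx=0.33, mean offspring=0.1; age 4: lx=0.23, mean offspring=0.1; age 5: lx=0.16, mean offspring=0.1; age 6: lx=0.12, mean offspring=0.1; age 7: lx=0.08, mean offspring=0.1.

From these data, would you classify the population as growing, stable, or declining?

R0 = Σ lx·mx = 0 + 0.07 + 0.045 + 0.033 + 0.023 + 0.016 + 0.012 + 0.008 = 0.207
R0 < 1, so the population is declining.

declining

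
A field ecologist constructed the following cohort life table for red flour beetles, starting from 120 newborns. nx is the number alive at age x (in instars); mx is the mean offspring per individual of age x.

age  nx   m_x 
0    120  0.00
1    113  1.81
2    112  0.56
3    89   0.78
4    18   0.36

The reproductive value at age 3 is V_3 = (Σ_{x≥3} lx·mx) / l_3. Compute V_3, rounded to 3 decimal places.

lx = nx/n0 = nx/120: 1, 0.94167…, 0.93333…, 0.74167…, 0.15
lx·mx for x ≥ 3: 0.5785…, 0.054 → sum = 0.6325…
V_3 = 0.6325… / l_3 = 0.6325… / 0.741667… = 0.852809… → 0.853

0.853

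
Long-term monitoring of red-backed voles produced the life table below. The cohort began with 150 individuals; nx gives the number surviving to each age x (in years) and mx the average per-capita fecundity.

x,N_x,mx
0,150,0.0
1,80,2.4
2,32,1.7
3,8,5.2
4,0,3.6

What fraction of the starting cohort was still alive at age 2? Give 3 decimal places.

l_2 = n_2/n_0 = 32/150 = 0.213333… → 0.213

0.213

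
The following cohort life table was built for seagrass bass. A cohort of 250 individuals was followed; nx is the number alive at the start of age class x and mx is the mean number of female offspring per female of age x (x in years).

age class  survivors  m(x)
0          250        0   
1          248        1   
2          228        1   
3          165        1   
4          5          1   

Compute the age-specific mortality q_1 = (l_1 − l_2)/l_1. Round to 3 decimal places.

0.081

lx = nx/n0 = nx/250: 1, 0.992, 0.912, 0.66, 0.02
q_1 = (l_1 − l_2) / l_1 = (0.992 − 0.912) / 0.992
     = 0.08 / 0.992 = 0.080645… → 0.081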